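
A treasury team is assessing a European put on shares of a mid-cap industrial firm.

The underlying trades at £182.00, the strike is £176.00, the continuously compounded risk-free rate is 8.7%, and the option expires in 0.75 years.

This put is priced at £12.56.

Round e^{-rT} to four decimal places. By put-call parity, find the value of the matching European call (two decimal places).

exp(−rT) = exp(−0.087·0.75) = 0.9368
Put-call parity: C − P = S − K·e^(−rT) = 182 − 176·0.9368 = 182 − 164.8768 = 17.1232
C = P + (C − P) = 12.56 + (17.1232) = 29.6832

£29.68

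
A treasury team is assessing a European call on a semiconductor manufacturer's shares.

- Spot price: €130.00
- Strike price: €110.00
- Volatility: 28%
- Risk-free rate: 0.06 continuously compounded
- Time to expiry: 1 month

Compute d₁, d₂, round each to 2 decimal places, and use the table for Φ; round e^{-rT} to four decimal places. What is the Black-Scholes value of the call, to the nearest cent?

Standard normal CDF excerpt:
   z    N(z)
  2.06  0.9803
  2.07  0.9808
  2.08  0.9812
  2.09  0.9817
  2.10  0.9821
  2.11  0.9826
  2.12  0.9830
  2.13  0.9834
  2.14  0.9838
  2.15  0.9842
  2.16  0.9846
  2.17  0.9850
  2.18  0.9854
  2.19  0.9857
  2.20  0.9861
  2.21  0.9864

€20.60

σ√T = 0.28·√0.08333 = 0.0808
ln(S/K) + (r + σ²/2)T = ln(130/110) + (0.06 + 0.28²/2)·0.08333 = 0.1671 + 0.0083 = 0.1753
d₁ = 0.1753 / 0.0808 = 2.1690 → 2.17
d₂ = d₁ − σ√T = 2.1690 − 0.0808 = 2.0882 → 2.09
exp(−rT) = exp(−0.06·0.08333) = 0.9950
N(d₁) = N(2.17) = 0.9850;  N(d₂) = N(2.09) = 0.9817
C = 130·0.9850 − 110·0.9950·0.9817 = 128.0500 − 107.4471 = 20.6029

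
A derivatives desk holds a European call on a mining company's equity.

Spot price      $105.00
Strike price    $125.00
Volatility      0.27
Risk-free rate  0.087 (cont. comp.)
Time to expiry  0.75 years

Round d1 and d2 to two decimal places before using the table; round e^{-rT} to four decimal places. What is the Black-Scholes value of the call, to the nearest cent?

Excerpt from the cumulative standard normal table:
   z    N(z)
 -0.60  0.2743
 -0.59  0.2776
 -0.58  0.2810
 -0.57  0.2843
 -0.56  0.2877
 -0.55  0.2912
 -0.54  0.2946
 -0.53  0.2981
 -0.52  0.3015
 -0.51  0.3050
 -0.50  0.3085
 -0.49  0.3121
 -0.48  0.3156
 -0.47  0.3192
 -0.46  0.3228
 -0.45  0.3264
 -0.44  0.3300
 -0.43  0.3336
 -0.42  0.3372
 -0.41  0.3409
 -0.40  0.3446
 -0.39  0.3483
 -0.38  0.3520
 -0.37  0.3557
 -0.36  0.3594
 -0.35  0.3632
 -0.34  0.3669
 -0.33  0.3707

T = 0.75;  σ√T = 0.2338
d₁ = [ln(105/125) + (0.087 + ½·0.27²)·0.75] / (σ√T) = (-0.1744 + 0.0926) / 0.2338 = -0.3497 which rounds to -0.35
d₂ = -0.3497 − 0.2338 = -0.5835 which rounds to -0.58
e^(−rT) = e^(−0.087·0.75) = 0.9368
N(d₁) = N(-0.35) = 0.3632;  N(d₂) = N(-0.58) = 0.2810
C = 105·0.3632 − 125·0.9368·0.2810 = 38.1360 − 32.9051 = 5.2309

$5.23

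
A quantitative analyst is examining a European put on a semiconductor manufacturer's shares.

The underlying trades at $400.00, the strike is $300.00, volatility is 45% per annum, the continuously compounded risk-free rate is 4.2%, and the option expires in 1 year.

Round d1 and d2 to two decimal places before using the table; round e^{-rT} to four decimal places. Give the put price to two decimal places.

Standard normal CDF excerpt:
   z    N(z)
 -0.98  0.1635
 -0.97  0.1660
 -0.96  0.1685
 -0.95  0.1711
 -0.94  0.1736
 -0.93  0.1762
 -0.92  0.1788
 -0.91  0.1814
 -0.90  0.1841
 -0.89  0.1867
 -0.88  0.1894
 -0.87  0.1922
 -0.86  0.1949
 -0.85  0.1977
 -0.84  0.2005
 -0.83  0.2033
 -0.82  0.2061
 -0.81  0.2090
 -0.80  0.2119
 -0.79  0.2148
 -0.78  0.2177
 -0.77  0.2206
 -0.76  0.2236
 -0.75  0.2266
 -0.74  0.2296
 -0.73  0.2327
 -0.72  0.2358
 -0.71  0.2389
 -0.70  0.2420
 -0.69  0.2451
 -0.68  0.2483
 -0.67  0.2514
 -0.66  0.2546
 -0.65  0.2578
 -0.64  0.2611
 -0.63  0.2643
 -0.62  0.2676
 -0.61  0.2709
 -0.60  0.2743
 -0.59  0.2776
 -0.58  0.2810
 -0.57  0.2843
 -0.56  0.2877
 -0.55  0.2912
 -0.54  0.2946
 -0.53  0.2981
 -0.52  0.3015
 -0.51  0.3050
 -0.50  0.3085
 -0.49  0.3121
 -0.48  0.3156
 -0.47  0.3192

σ√T = 0.45·√1 = 0.4500
ln(S/K) + (r + σ²/2)T = ln(400/300) + (0.042 + 0.45²/2)·1 = 0.2877 + 0.1433 = 0.4309
d₁ = 0.4309 / 0.4500 = 0.9576 ⇒ 0.96
d₂ = d₁ − σ√T = 0.9576 − 0.4500 = 0.5076 ⇒ 0.51
exp(−rT) = exp(−0.042·1) = 0.9589
N(−d₂) = N(-0.51) = 0.3050;  N(−d₁) = N(-0.96) = 0.1685
P = 300·0.9589·0.3050 − 400·0.1685 = 87.7394 − 67.4000 = 20.3393

$20.34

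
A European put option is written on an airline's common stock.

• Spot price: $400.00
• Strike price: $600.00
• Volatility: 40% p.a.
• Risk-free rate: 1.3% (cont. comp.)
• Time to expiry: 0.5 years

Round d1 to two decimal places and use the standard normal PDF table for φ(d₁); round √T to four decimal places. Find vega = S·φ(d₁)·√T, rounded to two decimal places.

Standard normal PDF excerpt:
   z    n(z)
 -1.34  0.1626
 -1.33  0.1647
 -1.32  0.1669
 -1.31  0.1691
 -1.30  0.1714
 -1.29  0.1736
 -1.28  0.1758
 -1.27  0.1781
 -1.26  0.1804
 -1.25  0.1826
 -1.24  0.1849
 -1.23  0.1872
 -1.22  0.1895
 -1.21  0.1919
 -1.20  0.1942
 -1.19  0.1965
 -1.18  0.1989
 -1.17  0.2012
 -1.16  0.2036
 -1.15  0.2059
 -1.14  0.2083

σ√T = 0.4 × 0.7071 = 0.2828
d₁ = [ln(400/600) + (0.013 + ½·0.4²)·0.5] / (σ√T) = (-0.4055 + 0.0465) / 0.2828 = -1.2691 ⇒ -1.27
√T = √0.5 = 0.7071
φ(d₁) = φ(-1.27) = 0.1781
vega = S·φ(d₁)·√T = 400·0.1781·0.7071 = 50.3738

50.37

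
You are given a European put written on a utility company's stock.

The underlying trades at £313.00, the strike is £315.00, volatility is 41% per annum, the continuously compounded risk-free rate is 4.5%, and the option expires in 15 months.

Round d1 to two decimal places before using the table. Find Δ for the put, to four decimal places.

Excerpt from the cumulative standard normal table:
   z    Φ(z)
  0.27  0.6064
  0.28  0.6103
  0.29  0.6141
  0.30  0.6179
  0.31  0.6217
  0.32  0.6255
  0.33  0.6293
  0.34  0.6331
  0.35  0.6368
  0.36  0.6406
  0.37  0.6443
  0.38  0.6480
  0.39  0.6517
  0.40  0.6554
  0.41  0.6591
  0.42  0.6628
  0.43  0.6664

σ√T = 0.41 × 1.1180 = 0.4584
ln(S/K) + (r + σ²/2)T = ln(313/315) + (0.045 + 0.41²/2)·1.25 = -0.0064 + 0.1613 = 0.1549
d₁ = 0.1549 / 0.4584 = 0.3380 → 0.34
N(d₁) = N(0.34) = 0.6331
Δ_put = N(d₁) − 1 = 0.6331 − 1 = -0.3669

-0.3669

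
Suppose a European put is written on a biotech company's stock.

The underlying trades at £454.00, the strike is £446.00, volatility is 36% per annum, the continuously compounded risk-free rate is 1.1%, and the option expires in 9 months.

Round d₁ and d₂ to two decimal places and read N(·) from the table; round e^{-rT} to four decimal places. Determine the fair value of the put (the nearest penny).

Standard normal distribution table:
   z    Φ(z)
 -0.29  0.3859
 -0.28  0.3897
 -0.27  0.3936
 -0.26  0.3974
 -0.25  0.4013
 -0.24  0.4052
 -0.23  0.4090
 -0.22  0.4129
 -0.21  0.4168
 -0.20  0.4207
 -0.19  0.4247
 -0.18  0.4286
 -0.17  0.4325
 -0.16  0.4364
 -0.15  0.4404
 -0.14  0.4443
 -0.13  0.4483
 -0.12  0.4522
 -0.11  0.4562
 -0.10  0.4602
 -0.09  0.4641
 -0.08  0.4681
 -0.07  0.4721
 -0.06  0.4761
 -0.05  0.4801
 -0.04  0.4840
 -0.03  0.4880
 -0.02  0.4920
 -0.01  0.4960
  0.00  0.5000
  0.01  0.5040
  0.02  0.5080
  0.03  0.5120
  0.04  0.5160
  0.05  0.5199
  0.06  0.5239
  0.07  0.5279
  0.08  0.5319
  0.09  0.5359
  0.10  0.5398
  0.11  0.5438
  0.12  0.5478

T = 0.75;  σ√T = 0.3118
ln(S/K) + (r + σ²/2)T = ln(454/446) + (0.011 + 0.36²/2)·0.75 = 0.0178 + 0.0568 = 0.0746
d₁ = 0.0746 / 0.3118 = 0.2394 which rounds to 0.24
d₂ = d₁ − σ√T = 0.2394 − 0.3118 = -0.0724 which rounds to -0.07
e^(−rT) = e^(−0.011·0.75) = 0.9918
N(−d₂) = N(0.07) = 0.5279;  N(−d₁) = N(-0.24) = 0.4052
P = 446·0.9918·0.5279 − 454·0.4052 = 233.5128 − 183.9608 = 49.5520

£49.55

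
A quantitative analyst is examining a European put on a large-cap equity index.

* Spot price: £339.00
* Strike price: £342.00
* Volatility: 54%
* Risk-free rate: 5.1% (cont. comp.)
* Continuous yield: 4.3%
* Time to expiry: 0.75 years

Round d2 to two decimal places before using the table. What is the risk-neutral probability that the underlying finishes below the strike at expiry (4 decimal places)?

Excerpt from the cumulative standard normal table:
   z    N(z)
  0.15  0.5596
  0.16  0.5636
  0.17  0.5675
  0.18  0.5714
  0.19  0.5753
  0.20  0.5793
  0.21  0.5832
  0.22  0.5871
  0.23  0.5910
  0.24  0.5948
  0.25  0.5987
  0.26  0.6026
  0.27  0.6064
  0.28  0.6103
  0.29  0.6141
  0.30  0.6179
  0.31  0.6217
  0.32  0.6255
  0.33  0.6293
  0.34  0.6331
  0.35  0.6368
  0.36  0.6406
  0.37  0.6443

0.5948

σ√T = 0.54·√0.75 = 0.4677
d₁ = [ln(339/342) + (0.051 − 0.043 + 0.54²/2)·0.75] / 0.4677 = [-0.0088 + 0.1154] / 0.4677 = 0.2278 ⇒ 0.23
d₂ = d₁ − σ√T = 0.2278 − 0.4677 = -0.2398 ⇒ -0.24
Risk-neutral Pr[S_T < K] = N(−d₂) = N(0.24) = 0.5948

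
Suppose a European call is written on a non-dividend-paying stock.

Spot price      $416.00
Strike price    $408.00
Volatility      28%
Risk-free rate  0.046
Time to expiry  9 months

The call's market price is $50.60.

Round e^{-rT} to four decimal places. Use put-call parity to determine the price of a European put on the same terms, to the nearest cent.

e^(−rT) = e^(−0.046·0.75) = 0.9661
Put-call parity: C − P = S − K·e^(−rT) = 416 − 408·0.9661 = 416 − 394.1688 = 21.8312
P = C − (C − P) = 50.60 − (21.8312) = 28.7688

$28.77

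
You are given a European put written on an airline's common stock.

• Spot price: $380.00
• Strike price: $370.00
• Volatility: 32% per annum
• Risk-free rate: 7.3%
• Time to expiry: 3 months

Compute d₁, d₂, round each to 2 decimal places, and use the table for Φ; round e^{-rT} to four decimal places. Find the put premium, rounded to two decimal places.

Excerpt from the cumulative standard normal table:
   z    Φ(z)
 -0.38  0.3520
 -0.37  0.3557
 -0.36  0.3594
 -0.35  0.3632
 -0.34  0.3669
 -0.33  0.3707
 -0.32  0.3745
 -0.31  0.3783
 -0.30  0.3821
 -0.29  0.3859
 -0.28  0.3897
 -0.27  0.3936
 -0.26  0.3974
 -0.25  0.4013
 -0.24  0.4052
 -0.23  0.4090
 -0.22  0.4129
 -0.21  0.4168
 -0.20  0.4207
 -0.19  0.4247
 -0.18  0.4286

T = 0.25;  σ√T = 0.1600
d₁ = [ln(380/370) + (0.073 + 0.32²/2)·0.25] / 0.1600 = [0.0267 + 0.0311] / 0.1600 = 0.3607 ⇒ 0.36
d₂ = d₁ − σ√T = 0.3607 − 0.1600 = 0.2007 ⇒ 0.20
exp(−rT) = exp(−0.073·0.25) = 0.9819
N(−d₂) = N(-0.20) = 0.4207;  N(−d₁) = N(-0.36) = 0.3594
P = 370·0.9819·0.4207 − 380·0.3594 = 152.8416 − 136.5720 = 16.2696

$16.27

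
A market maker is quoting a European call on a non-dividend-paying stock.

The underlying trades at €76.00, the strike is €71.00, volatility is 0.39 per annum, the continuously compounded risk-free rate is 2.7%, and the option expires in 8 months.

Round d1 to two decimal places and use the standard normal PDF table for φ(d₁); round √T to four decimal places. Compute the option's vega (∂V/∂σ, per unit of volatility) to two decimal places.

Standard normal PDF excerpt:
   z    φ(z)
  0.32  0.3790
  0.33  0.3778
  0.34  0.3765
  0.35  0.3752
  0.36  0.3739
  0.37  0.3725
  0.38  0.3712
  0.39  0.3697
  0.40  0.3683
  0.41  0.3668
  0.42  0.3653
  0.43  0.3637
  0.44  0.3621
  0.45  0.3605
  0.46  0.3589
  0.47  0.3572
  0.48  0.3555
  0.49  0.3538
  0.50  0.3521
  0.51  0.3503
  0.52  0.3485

22.57

σ√T = 0.39·√0.6667 = 0.3184
d₁ = [ln(76/71) + (0.027 + ½·0.39²)·0.6667] / (σ√T) = (0.0681 + 0.0687) / 0.3184 = 0.4295 which rounds to 0.43
√T = √0.6667 = 0.8165
φ(d₁) = φ(0.43) = 0.3637
vega = S·φ(d₁)·√T = 76·0.3637·0.8165 = 22.5690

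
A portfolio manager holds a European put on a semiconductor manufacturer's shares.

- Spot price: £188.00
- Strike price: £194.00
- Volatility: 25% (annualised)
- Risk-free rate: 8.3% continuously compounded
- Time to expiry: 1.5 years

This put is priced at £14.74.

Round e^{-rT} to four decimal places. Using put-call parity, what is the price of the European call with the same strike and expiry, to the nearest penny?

exp(−rT) = exp(−0.083·1.5) = 0.8829
Put-call parity: C − P = S − K·e^(−rT) = 188 − 194·0.8829 = 188 − 171.2826 = 16.7174
C = P + (C − P) = 14.74 + (16.7174) = 31.4574

£31.46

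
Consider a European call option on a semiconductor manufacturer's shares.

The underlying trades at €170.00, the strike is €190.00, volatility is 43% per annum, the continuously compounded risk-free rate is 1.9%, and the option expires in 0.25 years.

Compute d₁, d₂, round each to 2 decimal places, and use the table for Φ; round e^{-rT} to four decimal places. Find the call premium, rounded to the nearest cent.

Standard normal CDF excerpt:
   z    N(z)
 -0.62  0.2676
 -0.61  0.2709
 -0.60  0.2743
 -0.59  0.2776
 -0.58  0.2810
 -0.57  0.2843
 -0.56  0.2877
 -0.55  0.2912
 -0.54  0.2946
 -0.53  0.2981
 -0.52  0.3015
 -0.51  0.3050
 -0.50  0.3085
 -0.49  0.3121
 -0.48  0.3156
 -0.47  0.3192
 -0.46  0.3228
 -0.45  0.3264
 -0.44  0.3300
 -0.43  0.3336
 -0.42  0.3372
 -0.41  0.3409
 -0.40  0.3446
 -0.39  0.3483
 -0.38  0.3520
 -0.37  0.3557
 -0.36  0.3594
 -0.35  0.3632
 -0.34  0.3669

σ√T = 0.43 × 0.5000 = 0.2150
d₁ = [ln(170/190) + (0.019 + ½·0.43²)·0.25] / (σ√T) = (-0.1112 + 0.0279) / 0.2150 = -0.3877 ⇒ -0.39
d₂ = -0.3877 − 0.2150 = -0.6027 ⇒ -0.60
exp(−rT) = exp(−0.019·0.25) = 0.9953
N(d₁) = N(-0.39) = 0.3483;  N(d₂) = N(-0.60) = 0.2743
C = 170·0.3483 − 190·0.9953·0.2743 = 59.2110 − 51.8721 = 7.3389

€7.34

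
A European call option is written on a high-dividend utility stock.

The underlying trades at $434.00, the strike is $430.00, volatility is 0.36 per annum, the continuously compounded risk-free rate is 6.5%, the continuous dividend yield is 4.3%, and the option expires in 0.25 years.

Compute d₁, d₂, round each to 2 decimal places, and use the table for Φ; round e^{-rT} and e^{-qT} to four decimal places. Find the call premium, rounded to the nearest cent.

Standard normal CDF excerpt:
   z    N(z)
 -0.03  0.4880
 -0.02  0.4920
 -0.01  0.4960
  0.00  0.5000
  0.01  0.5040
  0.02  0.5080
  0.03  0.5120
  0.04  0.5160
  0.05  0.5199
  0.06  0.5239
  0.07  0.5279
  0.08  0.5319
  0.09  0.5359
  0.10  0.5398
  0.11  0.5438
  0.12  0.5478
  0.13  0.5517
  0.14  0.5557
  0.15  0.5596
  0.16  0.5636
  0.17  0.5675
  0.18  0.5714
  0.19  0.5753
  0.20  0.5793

$33.81

σ√T = 0.36·√0.25 = 0.1800
d₁ = [ln(434/430) + (0.065 − 0.043 + ½·0.36²)·0.25] / (σ√T) = (0.0093 + 0.0217) / 0.1800 = 0.1720 which rounds to 0.17
d₂ = 0.1720 − 0.1800 = -0.0080 which rounds to -0.01
exp(−qT) = exp(−0.043·0.25) = 0.9893;  exp(−rT) = exp(−0.065·0.25) = 0.9839
C = 434·0.9893·N(0.17) − 430·0.9839·N(-0.01) = 434·0.9893·0.5675 − 430·0.9839·0.4960 = 243.6596 − 209.8462 = 33.8135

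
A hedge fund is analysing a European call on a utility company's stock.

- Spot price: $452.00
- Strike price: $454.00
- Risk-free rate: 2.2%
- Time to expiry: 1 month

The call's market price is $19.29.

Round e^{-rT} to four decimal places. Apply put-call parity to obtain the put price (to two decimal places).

exp(−rT) = exp(−0.022·0.08333) = 0.9982
Put-call parity: C − P = S − K·e^(−rT) = 452 − 454·0.9982 = 452 − 453.1828 = -1.1828
P = C − (C − P) = 19.29 − (-1.1828) = 20.4728

$20.47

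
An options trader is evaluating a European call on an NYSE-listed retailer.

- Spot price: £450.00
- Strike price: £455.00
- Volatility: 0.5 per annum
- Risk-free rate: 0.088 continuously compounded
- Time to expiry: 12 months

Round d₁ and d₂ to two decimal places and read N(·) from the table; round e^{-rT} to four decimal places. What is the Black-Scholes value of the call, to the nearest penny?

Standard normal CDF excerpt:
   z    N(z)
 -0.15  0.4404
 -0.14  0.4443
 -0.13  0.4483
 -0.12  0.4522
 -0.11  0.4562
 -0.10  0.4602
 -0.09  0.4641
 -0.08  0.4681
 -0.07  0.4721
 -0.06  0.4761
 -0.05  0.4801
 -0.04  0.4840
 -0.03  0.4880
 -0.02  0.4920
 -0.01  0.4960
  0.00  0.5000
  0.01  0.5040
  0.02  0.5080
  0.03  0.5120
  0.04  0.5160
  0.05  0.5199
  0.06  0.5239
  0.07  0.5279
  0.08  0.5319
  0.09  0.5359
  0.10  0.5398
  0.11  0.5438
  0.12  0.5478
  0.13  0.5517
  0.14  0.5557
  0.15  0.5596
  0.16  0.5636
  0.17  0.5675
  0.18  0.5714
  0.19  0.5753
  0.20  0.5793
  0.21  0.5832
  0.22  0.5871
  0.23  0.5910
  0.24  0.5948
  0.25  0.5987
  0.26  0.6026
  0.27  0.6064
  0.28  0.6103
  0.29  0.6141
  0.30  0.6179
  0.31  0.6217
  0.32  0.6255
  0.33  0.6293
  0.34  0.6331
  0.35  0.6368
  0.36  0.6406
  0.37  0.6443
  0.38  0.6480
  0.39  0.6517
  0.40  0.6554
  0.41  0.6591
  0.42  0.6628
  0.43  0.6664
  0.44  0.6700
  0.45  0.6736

σ√T = 0.5 × 1.0000 = 0.5000
ln(S/K) + (r + σ²/2)T = ln(450/455) + (0.088 + 0.5²/2)·1 = -0.0110 + 0.2130 = 0.2020
d₁ = 0.2020 / 0.5000 = 0.4039 → 0.40
d₂ = d₁ − σ√T = 0.4039 − 0.5000 = -0.0961 → -0.10
e^(−rT) = e^(−0.088·1) = 0.9158
N(d₁) = N(0.40) = 0.6554;  N(d₂) = N(-0.10) = 0.4602
C = 450·0.6554 − 455·0.9158·0.4602 = 294.9300 − 191.7603 = 103.1697

£103.17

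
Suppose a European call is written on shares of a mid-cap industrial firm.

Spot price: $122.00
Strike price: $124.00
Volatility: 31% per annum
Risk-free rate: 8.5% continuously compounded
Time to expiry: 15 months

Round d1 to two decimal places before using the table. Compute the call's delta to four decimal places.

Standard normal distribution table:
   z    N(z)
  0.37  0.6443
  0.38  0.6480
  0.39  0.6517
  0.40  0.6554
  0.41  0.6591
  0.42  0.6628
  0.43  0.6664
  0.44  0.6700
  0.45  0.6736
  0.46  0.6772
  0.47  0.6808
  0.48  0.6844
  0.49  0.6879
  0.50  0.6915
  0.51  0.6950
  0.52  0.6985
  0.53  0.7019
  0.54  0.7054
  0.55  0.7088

0.6664

T = 1.25;  σ√T = 0.3466
d₁ = [ln(122/124) + (0.085 + 0.31²/2)·1.25] / 0.3466 = [-0.0163 + 0.1663] / 0.3466 = 0.4329 ≈ 0.43
N(d₁) = N(0.43) = 0.6664
Δ_call = N(d₁) = 0.6664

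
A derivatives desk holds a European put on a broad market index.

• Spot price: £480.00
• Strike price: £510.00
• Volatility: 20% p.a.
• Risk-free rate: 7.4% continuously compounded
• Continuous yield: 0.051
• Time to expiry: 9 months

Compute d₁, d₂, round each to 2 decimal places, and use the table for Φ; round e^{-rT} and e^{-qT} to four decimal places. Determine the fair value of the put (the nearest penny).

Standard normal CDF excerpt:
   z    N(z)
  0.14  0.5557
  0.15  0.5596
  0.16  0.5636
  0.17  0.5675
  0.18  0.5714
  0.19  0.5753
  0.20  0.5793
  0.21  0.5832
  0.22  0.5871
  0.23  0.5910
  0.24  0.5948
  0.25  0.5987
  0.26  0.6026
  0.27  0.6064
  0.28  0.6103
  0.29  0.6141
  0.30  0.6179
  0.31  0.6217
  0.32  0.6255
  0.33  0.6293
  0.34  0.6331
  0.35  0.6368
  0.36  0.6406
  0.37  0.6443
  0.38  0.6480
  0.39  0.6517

σ√T = 0.2·√0.75 = 0.1732
d₁ = [ln(480/510) + (0.074 − 0.051 + 0.2²/2)·0.75] / 0.1732 = [-0.0606 + 0.0323] / 0.1732 = -0.1638 ≈ -0.16
d₂ = d₁ − σ√T = -0.1638 − 0.1732 = -0.3370 ≈ -0.34
exp(−qT) = exp(−0.051·0.75) = 0.9625;  exp(−rT) = exp(−0.074·0.75) = 0.9460
N(−d₂) = N(0.34) = 0.6331;  N(−d₁) = N(0.16) = 0.5636
P = 510·0.9460·0.6331 − 480·0.9625·0.5636 = 305.4454 − 260.3832 = 45.0622

£45.06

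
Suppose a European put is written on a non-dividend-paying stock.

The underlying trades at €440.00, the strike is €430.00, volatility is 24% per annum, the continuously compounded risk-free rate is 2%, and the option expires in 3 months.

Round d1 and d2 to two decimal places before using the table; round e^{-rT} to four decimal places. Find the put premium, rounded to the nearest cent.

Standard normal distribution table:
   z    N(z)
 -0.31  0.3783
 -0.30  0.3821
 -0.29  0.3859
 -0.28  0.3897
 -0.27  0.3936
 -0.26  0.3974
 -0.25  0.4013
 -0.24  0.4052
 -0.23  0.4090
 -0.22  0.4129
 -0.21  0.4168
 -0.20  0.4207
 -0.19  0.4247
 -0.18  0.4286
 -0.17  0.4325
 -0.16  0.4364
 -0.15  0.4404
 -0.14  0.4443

€15.25

σ√T = 0.24·√0.25 = 0.1200
d₁ = [ln(440/430) + (0.02 + 0.24²/2)·0.25] / 0.1200 = [0.0230 + 0.0122] / 0.1200 = 0.2932 ⇒ 0.29
d₂ = d₁ − σ√T = 0.2932 − 0.1200 = 0.1732 ⇒ 0.17
exp(−rT) = exp(−0.02·0.25) = 0.9950
N(−d₂) = N(-0.17) = 0.4325;  N(−d₁) = N(-0.29) = 0.3859
P = 430·0.9950·0.4325 − 440·0.3859 = 185.0451 − 169.7960 = 15.2491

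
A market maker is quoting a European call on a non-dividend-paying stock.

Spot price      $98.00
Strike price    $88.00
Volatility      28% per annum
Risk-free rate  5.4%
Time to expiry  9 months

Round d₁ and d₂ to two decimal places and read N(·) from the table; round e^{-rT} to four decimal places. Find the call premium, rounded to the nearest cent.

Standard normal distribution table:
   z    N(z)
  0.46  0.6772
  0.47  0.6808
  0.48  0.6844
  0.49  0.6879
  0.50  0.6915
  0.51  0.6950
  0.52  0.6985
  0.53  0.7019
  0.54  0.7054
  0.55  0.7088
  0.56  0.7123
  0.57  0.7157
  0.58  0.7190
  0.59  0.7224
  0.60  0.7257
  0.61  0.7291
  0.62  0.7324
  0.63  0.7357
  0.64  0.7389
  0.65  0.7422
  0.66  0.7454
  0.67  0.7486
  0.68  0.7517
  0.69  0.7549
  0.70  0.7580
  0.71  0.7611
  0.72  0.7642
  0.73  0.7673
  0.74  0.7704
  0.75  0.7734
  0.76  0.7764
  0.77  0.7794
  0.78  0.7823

$17.06

T = 0.75;  σ√T = 0.2425
d₁ = [ln(98/88) + (0.054 + 0.28²/2)·0.75] / 0.2425 = [0.1076 + 0.0699] / 0.2425 = 0.7321 which rounds to 0.73
d₂ = d₁ − σ√T = 0.7321 − 0.2425 = 0.4896 which rounds to 0.49
e^(−rT) = e^(−0.054·0.75) = 0.9603
N(d₁) = N(0.73) = 0.7673;  N(d₂) = N(0.49) = 0.6879
C = 98·0.7673 − 88·0.9603·0.6879 = 75.1954 − 58.1320 = 17.0634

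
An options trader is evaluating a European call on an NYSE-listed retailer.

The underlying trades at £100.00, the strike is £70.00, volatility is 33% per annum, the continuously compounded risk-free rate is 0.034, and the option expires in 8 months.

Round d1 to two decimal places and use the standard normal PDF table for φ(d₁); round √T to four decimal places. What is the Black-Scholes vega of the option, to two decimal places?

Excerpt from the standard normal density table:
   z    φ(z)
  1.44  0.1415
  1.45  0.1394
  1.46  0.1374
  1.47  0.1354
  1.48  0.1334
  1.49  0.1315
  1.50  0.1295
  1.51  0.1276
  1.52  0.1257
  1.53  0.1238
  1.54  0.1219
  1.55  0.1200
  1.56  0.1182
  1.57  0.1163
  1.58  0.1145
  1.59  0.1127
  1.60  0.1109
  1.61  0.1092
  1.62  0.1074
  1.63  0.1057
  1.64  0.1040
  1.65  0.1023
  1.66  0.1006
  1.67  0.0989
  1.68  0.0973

T = 0.6667;  σ√T = 0.2694
d₁ = [ln(100/70) + (0.034 + ½·0.33²)·0.6667] / (σ√T) = (0.3567 + 0.0590) / 0.2694 = 1.5426 ≈ 1.54
√T = √0.6667 = 0.8165
φ(d₁) = φ(1.54) = 0.1219
vega = S·φ(d₁)·√T = 100·0.1219·0.8165 = 9.9531
(The put has the same vega.)

9.95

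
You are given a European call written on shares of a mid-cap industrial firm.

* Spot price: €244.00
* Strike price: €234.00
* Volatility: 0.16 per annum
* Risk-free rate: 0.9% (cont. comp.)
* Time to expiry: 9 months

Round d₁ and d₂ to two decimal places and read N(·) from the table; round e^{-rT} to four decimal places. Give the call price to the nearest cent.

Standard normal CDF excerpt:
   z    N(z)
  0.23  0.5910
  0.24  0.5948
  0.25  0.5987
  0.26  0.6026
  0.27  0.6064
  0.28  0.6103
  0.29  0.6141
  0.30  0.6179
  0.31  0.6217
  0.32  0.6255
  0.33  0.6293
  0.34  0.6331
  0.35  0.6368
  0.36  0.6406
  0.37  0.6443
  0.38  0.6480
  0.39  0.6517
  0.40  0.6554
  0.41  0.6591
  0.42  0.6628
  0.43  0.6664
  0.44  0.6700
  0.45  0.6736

σ√T = 0.16 × 0.8660 = 0.1386
ln(S/K) + (r + σ²/2)T = ln(244/234) + (0.009 + 0.16²/2)·0.75 = 0.0418 + 0.0163 = 0.0582
d₁ = 0.0582 / 0.1386 = 0.4200 ⇒ 0.42
d₂ = d₁ − σ√T = 0.4200 − 0.1386 = 0.2814 ⇒ 0.28
e^(−rT) = e^(−0.009·0.75) = 0.9933
N(d₁) = N(0.42) = 0.6628;  N(d₂) = N(0.28) = 0.6103
C = 244·0.6628 − 234·0.9933·0.6103 = 161.7232 − 141.8534 = 19.8698

€19.87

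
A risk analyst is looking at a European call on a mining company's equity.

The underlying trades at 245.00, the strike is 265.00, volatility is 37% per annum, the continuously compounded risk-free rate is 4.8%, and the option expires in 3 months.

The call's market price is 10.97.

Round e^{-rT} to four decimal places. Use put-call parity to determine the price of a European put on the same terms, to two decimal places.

27.82

exp(−rT) = exp(−0.048·0.25) = 0.9881
Put-call parity: C − P = S − K·e^(−rT) = 245 − 265·0.9881 = 245 − 261.8465 = -16.8465
P = C − (C − P) = 10.97 − (-16.8465) = 27.8165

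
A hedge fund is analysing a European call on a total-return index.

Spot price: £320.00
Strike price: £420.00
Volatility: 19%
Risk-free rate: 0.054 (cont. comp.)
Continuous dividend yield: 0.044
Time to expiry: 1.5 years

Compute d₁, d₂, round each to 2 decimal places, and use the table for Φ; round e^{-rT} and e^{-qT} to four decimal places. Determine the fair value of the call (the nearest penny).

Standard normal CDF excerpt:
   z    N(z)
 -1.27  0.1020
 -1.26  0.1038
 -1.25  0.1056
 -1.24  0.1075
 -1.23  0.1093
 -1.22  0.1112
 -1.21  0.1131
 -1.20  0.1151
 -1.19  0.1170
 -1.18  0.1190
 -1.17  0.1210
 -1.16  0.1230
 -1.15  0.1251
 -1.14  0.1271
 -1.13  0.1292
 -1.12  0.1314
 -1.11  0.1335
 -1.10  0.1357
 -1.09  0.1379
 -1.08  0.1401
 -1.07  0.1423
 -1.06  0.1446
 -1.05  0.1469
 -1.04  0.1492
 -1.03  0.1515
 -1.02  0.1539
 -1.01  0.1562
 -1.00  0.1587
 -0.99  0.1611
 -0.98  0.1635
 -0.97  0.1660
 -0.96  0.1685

£5.19

σ√T = 0.19 × 1.2247 = 0.2327
d₁ = [ln(320/420) + (0.054 − 0.044 + 0.19²/2)·1.5] / 0.2327 = [-0.2719 + 0.0421] / 0.2327 = -0.9878 → -0.99
d₂ = d₁ − σ√T = -0.9878 − 0.2327 = -1.2205 → -1.22
e^(−qT) = e^(−0.044·1.5) = 0.9361;  e^(−rT) = e^(−0.054·1.5) = 0.9222
N(d₁) = N(-0.99) = 0.1611;  N(d₂) = N(-1.22) = 0.1112
C = 320·0.9361·0.1611 − 420·0.9222·0.1112 = 48.2578 − 43.0704 = 5.1874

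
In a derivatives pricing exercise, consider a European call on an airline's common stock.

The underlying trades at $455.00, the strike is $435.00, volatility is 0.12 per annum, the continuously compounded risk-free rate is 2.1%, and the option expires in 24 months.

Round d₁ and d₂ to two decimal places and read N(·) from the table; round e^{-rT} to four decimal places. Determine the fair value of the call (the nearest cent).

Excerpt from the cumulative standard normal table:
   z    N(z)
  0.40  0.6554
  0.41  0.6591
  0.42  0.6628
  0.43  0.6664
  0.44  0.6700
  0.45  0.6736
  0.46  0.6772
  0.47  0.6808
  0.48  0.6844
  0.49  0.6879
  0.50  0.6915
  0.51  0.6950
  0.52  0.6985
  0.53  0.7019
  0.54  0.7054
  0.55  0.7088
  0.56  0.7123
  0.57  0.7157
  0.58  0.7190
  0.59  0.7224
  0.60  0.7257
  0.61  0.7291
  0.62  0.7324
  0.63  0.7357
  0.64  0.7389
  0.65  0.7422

σ√T = 0.12·√2 = 0.1697
d₁ = [ln(455/435) + (0.021 + 0.12²/2)·2] / 0.1697 = [0.0450 + 0.0564] / 0.1697 = 0.5972 → 0.60
d₂ = d₁ − σ√T = 0.5972 − 0.1697 = 0.4275 → 0.43
exp(−rT) = exp(−0.021·2) = 0.9589
N(d₁) = N(0.60) = 0.7257;  N(d₂) = N(0.43) = 0.6664
C = 455·0.7257 − 435·0.9589·0.6664 = 330.1935 − 277.9698 = 52.2237

$52.22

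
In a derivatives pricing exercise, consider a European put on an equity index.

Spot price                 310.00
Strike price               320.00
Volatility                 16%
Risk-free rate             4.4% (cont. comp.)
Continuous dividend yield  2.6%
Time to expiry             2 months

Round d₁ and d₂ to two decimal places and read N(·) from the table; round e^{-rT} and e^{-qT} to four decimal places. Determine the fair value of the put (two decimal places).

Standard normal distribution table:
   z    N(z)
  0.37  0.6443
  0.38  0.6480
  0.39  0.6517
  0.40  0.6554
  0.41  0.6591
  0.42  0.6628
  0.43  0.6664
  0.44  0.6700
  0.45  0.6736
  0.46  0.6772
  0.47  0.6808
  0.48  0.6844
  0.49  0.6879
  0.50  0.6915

12.82

σ√T = 0.16·√0.1667 = 0.0653
ln(S/K) + (r − q + σ²/2)T = ln(310/320) + (0.044 − 0.026 + 0.16²/2)·0.1667 = -0.0317 + 0.0051 = -0.0266
d₁ = -0.0266 / 0.0653 = -0.4075 ≈ -0.41
d₂ = d₁ − σ√T = -0.4075 − 0.0653 = -0.4728 ≈ -0.47
exp(−qT) = exp(−0.026·0.1667) = 0.9957;  exp(−rT) = exp(−0.044·0.1667) = 0.9927
N(−d₂) = N(0.47) = 0.6808;  N(−d₁) = N(0.41) = 0.6591
P = 320·0.9927·0.6808 − 310·0.9957·0.6591 = 216.2657 − 203.4424 = 12.8232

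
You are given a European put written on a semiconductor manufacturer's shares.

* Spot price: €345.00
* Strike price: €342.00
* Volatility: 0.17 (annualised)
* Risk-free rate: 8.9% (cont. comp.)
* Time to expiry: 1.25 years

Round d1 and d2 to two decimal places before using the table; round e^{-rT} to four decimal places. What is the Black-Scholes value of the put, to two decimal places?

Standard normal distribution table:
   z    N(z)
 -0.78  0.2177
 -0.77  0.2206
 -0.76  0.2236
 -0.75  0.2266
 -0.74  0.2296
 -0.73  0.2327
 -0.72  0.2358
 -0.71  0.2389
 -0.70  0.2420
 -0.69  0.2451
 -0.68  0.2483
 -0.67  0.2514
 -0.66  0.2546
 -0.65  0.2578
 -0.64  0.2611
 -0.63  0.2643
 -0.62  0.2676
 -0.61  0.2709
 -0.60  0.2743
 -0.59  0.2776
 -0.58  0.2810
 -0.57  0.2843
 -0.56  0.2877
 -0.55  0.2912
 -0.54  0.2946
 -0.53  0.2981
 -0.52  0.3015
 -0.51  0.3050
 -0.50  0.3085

€9.86

σ√T = 0.17·√1.25 = 0.1901
ln(S/K) + (r + σ²/2)T = ln(345/342) + (0.089 + 0.17²/2)·1.25 = 0.0087 + 0.1293 = 0.1380
d₁ = 0.1380 / 0.1901 = 0.7263 ⇒ 0.73
d₂ = d₁ − σ√T = 0.7263 − 0.1901 = 0.5362 ⇒ 0.54
e^(−rT) = e^(−0.089·1.25) = 0.8947
P = 342·0.8947·N(-0.54) − 345·N(-0.73) = 342·0.8947·0.2946 − 345·0.2327 = 90.1439 − 80.2815 = 9.8624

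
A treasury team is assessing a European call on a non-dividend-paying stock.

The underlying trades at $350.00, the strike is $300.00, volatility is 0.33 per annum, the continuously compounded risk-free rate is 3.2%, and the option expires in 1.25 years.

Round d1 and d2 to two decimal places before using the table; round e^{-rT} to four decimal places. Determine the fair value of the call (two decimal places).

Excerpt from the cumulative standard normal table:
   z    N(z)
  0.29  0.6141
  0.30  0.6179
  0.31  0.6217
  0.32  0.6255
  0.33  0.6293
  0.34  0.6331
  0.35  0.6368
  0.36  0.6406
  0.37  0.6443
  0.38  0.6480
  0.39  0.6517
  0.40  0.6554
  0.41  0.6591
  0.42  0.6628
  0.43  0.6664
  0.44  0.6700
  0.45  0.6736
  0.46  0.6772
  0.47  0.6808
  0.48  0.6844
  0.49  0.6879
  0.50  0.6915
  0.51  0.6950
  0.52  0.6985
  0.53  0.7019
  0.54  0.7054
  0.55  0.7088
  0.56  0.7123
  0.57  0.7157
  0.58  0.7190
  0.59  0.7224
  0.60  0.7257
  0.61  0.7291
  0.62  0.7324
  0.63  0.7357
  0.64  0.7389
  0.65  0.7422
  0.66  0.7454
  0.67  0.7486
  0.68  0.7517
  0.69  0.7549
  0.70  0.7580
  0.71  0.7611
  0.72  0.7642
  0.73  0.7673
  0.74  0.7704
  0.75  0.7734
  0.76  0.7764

$83.90

σ√T = 0.33 × 1.1180 = 0.3690
d₁ = [ln(350/300) + (0.032 + 0.33²/2)·1.25] / 0.3690 = [0.1542 + 0.1081] / 0.3690 = 0.7107 ≈ 0.71
d₂ = d₁ − σ√T = 0.7107 − 0.3690 = 0.3417 ≈ 0.34
e^(−rT) = e^(−0.032·1.25) = 0.9608
N(d₁) = N(0.71) = 0.7611;  N(d₂) = N(0.34) = 0.6331
C = 350·0.7611 − 300·0.9608·0.6331 = 266.3850 − 182.4847 = 83.9003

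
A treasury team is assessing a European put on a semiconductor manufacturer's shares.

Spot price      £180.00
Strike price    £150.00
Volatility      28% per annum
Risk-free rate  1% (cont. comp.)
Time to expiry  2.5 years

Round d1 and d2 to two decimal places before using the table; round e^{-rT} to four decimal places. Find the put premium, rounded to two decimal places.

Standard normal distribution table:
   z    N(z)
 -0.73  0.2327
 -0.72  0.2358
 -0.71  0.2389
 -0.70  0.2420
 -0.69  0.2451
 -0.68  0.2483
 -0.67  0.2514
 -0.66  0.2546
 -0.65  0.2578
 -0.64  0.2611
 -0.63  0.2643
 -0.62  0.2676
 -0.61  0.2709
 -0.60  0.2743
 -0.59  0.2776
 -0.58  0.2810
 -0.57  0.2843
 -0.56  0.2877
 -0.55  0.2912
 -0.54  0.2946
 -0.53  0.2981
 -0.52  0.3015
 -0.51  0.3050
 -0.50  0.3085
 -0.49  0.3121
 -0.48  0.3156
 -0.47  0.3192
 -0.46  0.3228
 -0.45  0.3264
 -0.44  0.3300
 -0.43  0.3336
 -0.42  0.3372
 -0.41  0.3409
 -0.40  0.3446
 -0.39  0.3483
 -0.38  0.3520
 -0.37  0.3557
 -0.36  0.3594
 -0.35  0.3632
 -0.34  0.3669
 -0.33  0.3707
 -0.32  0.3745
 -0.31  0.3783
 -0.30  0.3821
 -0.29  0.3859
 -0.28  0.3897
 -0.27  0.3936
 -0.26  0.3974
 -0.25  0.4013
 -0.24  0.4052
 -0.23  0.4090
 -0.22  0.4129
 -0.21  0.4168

σ√T = 0.28·√2.5 = 0.4427
d₁ = [ln(180/150) + (0.01 + 0.28²/2)·2.5] / 0.4427 = [0.1823 + 0.1230] / 0.4427 = 0.6897 which rounds to 0.69
d₂ = d₁ − σ√T = 0.6897 − 0.4427 = 0.2469 which rounds to 0.25
e^(−rT) = e^(−0.01·2.5) = 0.9753
N(−d₂) = N(-0.25) = 0.4013;  N(−d₁) = N(-0.69) = 0.2451
P = 150·0.9753·0.4013 − 180·0.2451 = 58.7082 − 44.1180 = 14.5902

£14.59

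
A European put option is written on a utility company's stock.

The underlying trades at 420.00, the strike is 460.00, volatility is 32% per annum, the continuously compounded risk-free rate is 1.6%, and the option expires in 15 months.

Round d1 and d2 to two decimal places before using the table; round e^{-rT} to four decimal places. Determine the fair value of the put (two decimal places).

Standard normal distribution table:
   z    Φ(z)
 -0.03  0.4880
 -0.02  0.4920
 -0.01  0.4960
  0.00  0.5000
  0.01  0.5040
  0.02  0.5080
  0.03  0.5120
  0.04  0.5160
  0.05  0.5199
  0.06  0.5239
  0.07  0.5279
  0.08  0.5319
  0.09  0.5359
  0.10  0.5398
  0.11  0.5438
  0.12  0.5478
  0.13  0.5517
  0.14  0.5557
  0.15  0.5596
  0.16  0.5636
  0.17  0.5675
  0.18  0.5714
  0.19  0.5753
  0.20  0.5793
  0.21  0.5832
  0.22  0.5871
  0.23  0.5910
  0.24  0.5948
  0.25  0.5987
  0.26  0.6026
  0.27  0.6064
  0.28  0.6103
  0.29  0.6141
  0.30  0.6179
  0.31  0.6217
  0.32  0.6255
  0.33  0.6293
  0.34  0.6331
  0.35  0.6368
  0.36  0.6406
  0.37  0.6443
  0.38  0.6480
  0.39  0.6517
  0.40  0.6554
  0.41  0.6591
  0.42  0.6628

σ√T = 0.32·√1.25 = 0.3578
ln(S/K) + (r + σ²/2)T = ln(420/460) + (0.016 + 0.32²/2)·1.25 = -0.0910 + 0.0840 = -0.0070
d₁ = -0.0070 / 0.3578 = -0.0195 which rounds to -0.02
d₂ = d₁ − σ√T = -0.0195 − 0.3578 = -0.3773 which rounds to -0.38
e^(−rT) = e^(−0.016·1.25) = 0.9802
P = 460·0.9802·N(0.38) − 420·N(0.02) = 460·0.9802·0.6480 − 420·0.5080 = 292.1780 − 213.3600 = 78.8180

78.82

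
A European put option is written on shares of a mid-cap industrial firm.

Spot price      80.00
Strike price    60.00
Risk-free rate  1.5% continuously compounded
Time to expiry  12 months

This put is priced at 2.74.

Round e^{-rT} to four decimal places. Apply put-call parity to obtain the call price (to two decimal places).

e^(−rT) = e^(−0.015·1) = 0.9851
Put-call parity: C − P = S − K·e^(−rT) = 80 − 60·0.9851 = 80 − 59.1060 = 20.8940
C = P + (C − P) = 2.74 + (20.8940) = 23.6340

23.63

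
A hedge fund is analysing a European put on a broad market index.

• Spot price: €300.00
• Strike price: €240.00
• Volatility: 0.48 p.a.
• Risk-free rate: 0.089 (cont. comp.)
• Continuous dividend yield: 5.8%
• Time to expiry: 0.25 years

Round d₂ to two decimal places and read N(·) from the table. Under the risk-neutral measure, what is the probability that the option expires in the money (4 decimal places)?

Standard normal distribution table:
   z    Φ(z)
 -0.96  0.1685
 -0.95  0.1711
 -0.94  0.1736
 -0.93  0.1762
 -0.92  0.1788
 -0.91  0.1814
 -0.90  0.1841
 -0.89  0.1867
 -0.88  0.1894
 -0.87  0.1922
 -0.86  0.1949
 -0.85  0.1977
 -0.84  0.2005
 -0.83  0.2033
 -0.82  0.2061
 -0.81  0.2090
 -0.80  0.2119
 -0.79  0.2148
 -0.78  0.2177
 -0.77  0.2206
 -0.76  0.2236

0.2005

T = 0.25;  σ√T = 0.2400
d₁ = [ln(300/240) + (0.089 − 0.058 + 0.48²/2)·0.25] / 0.2400 = [0.2231 + 0.0365] / 0.2400 = 1.0821 which rounds to 1.08
d₂ = d₁ − σ√T = 1.0821 − 0.2400 = 0.8421 which rounds to 0.84
Risk-neutral Pr[S_T < K] = N(−d₂) = N(-0.84) = 0.2005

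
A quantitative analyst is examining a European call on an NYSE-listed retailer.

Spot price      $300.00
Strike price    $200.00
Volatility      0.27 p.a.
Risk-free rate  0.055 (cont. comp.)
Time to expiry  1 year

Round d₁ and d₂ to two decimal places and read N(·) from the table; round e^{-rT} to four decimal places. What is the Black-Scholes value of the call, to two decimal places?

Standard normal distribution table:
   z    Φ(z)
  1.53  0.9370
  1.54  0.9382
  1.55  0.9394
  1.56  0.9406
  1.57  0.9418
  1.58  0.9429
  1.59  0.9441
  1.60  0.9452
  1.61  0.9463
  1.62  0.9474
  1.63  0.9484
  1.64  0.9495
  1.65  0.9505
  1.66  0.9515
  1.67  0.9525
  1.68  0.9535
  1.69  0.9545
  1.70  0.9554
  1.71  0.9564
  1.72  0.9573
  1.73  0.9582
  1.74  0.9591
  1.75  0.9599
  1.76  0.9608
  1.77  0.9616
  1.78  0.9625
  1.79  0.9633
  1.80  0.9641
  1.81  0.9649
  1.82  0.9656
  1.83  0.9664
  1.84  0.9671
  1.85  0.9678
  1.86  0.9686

$111.85

T = 1;  σ√T = 0.2700
d₁ = [ln(300/200) + (0.055 + 0.27²/2)·1] / 0.2700 = [0.4055 + 0.0915] / 0.2700 = 1.8404 which rounds to 1.84
d₂ = d₁ − σ√T = 1.8404 − 0.2700 = 1.5704 which rounds to 1.57
exp(−rT) = exp(−0.055·1) = 0.9465
N(d₁) = N(1.84) = 0.9671;  N(d₂) = N(1.57) = 0.9418
C = 300·0.9671 − 200·0.9465·0.9418 = 290.1300 − 178.2827 = 111.8473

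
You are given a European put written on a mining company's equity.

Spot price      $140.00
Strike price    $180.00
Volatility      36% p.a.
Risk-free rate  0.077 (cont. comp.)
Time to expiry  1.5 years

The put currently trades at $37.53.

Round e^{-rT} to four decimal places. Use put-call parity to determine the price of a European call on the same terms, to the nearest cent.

$17.17

exp(−rT) = exp(−0.077·1.5) = 0.8909
Put-call parity: C − P = S − K·e^(−rT) = 140 − 180·0.8909 = 140 − 160.3620 = -20.3620
C = P + (C − P) = 37.53 + (-20.3620) = 17.1680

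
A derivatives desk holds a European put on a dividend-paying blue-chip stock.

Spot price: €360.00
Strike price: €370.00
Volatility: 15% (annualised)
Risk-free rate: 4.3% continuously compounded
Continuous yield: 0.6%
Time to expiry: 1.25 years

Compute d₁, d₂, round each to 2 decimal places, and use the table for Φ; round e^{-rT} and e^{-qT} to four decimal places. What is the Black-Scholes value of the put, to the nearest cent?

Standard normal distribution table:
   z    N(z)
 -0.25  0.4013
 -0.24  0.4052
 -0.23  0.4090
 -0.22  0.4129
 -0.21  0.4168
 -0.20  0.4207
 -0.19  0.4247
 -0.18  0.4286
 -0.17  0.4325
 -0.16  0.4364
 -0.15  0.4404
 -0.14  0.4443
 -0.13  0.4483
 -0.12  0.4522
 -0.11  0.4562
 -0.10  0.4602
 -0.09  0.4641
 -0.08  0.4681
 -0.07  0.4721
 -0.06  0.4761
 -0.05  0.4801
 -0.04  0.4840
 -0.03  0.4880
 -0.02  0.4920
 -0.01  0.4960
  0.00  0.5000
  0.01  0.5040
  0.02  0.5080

σ√T = 0.15·√1.25 = 0.1677
d₁ = [ln(360/370) + (0.043 − 0.006 + 0.15²/2)·1.25] / 0.1677 = [-0.0274 + 0.0603] / 0.1677 = 0.1963 which rounds to 0.20
d₂ = d₁ − σ√T = 0.1963 − 0.1677 = 0.0286 which rounds to 0.03
exp(−qT) = exp(−0.006·1.25) = 0.9925;  exp(−rT) = exp(−0.043·1.25) = 0.9477
N(−d₂) = N(-0.03) = 0.4880;  N(−d₁) = N(-0.20) = 0.4207
P = 370·0.9477·0.4880 − 360·0.9925·0.4207 = 171.1167 − 150.3161 = 20.8006

€20.80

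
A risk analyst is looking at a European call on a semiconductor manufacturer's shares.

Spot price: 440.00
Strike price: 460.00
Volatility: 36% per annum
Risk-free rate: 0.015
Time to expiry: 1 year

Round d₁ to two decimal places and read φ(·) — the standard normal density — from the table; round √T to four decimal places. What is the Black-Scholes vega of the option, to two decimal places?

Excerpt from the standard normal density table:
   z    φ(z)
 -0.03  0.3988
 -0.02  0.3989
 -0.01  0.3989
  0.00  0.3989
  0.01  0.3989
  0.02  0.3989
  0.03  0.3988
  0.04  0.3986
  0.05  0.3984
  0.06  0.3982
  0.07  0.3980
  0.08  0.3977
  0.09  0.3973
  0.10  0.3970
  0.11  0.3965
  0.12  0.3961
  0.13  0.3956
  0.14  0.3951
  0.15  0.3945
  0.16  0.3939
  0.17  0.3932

T = 1;  σ√T = 0.3600
d₁ = [ln(440/460) + (0.015 + 0.36²/2)·1] / 0.3600 = [-0.0445 + 0.0798] / 0.3600 = 0.0982 which rounds to 0.10
√T = √1 = 1.0000
φ(d₁) = φ(0.10) = 0.3970
vega = S·φ(d₁)·√T = 440·0.3970·1.0000 = 174.6800

174.68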